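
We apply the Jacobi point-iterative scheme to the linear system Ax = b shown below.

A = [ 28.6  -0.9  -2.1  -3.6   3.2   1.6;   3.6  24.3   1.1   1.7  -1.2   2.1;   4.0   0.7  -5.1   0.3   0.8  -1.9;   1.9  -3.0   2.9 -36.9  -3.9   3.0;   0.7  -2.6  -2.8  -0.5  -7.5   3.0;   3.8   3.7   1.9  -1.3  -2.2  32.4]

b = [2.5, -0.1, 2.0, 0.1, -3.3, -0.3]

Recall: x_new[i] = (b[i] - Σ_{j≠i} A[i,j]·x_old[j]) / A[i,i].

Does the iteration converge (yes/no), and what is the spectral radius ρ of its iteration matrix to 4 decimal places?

yes, ρ = 0.3937

A = D + L + U where D = diag(28.6, 24.3, -5.1, -36.9, -7.5, 32.4).
Jacobi: T = -D⁻¹(L+U), T[2,4] = -(0.8)/(-5.1) = +0.1569; T[2,2] = 0.
  T[0,:] = [+0.0000, +0.0315, +0.0734, +0.1259, -0.1119, -0.0559]
  T[1,:] = [-0.1481, +0.0000, -0.0453, -0.0700, +0.0494, -0.0864]
  T[2,:] = [+0.7843, +0.1373, +0.0000, +0.0588, +0.1569, -0.3725]
  T[3,:] = [+0.0515, -0.0813, +0.0786, +0.0000, -0.1057, +0.0813]
  T[4,:] = [+0.0933, -0.3467, -0.3733, -0.0667, +0.0000, +0.4000]
  T[5,:] = [-0.1173, -0.1142, -0.0586, +0.0401, +0.0679, +0.0000]
|eigenvalues of T|: 0.3937, 0.3263, 0.3263, 0.1838, 0.1734, 0.1054.
spectral radius ρ = 0.3937; 0.3937 < 1 ⇒ converges.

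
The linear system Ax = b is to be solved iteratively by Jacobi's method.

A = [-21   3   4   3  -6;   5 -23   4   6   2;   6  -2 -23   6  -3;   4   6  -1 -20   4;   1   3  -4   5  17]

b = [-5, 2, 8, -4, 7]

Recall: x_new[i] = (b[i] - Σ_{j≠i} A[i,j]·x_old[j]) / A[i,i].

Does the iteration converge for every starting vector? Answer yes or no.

Diagonal D = diag(-21, -23, -23, -20, 17); L, U strict lower/upper.
T_J = -D⁻¹(L+U): T[3,4] = -(4)/(-20) = +0.2000; T[3,3] = 0.
  T[0,:] = [+0.0000, +0.1429, +0.1905, +0.1429, -0.2857]
  T[1,:] = [+0.2174, +0.0000, +0.1739, +0.2609, +0.0870]
  T[2,:] = [+0.2609, -0.0870, +0.0000, +0.2609, -0.1304]
  T[3,:] = [+0.2000, +0.3000, -0.0500, +0.0000, +0.2000]
  T[4,:] = [-0.0588, -0.1765, +0.2353, -0.2941, +0.0000]
eigenvalue magnitudes: 0.5185, 0.3277, 0.3277, 0.2790, 0.2790.
ρ(T) = max|λ| = 0.5185; 0.5185 < 1, so it converges for any x₀.

yes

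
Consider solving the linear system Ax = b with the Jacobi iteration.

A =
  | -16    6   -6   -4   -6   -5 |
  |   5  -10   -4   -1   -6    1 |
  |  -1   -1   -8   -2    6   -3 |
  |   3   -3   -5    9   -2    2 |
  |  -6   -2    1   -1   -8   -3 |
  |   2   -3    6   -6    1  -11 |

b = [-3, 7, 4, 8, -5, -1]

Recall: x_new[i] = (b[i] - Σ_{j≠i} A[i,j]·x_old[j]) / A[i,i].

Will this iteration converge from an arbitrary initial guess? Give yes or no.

Split A = D + L + U, D = diag(-16, -10, -8, 9, -8, -11).
T_J = -D⁻¹(L+U): T[3,1] = -(-3)/(9) = +0.3333; T[3,3] = 0.
  T[0,:] = [+0.0000, +0.3750, -0.3750, -0.2500, -0.3750, -0.3125]
  T[1,:] = [+0.5000, +0.0000, -0.4000, -0.1000, -0.6000, +0.1000]
  T[2,:] = [-0.1250, -0.1250, +0.0000, -0.2500, +0.7500, -0.3750]
  T[3,:] = [-0.3333, +0.3333, +0.5556, +0.0000, +0.2222, -0.2222]
  T[4,:] = [-0.7500, -0.2500, +0.1250, -0.1250, +0.0000, -0.3750]
  T[5,:] = [+0.1818, -0.2727, +0.5455, -0.5455, +0.0909, +0.0000]
|eigenvalues of T|: 1.1361, 0.7490, 0.7490, 0.7275, 0.2890, 0.2513.
spectral radius ρ = 1.1361; 1.1361 > 1: divergent.

no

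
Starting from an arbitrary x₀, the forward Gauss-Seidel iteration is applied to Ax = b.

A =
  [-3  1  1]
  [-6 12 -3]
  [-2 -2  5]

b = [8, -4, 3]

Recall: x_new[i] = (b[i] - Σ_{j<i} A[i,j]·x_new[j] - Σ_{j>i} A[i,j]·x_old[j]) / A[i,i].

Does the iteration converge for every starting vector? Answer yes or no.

Diagonal D = diag(-3, 12, 5); L, U strict lower/upper.
GS T = -(D+L)⁻¹U: row 0 first, T[0,1] = -(1)/(-3) = +0.3333; later rows by forward substitution.
  T[0,:] = [+0.0000, +0.3333, +0.3333]
  T[1,:] = [+0.0000, +0.1667, +0.4167]
  T[2,:] = [+0.0000, +0.2000, +0.3000]
moduli |λ_i(T)| = 0.5296, 0.0629, 0.0000.
ρ(T) = max|λ| = 0.5296; 0.5296 < 1 ⇒ converges.

yes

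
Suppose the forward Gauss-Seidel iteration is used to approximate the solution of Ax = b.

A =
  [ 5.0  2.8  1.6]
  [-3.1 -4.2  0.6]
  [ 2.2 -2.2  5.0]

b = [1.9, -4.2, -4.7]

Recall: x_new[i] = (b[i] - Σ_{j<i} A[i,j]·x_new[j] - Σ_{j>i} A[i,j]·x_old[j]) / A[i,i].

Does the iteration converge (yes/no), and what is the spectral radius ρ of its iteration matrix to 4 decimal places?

yes, ρ = 0.7668

Let D = diag(5, -4.2, 5); L, U the strict triangles.
T_GS = -(D+L)⁻¹U: row 0 first, T[0,2] = -(1.6)/(5) = -0.3200; later rows by forward substitution.
  T[0,:] = [+0.0000, -0.5600, -0.3200]
  T[1,:] = [+0.0000, +0.4133, +0.3790]
  T[2,:] = [+0.0000, +0.4283, +0.3076]
|λ(T)| sorted: 0.7668, 0.0459, 0.0000.
ρ = 0.7668; 0.7668 < 1: convergent.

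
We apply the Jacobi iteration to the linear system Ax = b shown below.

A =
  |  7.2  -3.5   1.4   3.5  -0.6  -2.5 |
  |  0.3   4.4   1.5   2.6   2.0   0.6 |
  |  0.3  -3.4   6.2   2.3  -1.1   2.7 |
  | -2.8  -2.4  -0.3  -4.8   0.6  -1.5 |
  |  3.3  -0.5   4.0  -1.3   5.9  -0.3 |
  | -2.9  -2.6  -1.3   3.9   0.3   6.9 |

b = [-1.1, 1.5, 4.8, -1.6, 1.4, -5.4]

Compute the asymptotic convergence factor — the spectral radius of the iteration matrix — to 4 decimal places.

A = D + L + U where D = diag(7.2, 4.4, 6.2, -4.8, 5.9, 6.9).
Jacobi: T = -D⁻¹(L+U), T[3,5] = -(-1.5)/(-4.8) = -0.3125; T[3,3] = 0.
  T[0,:] = [+0.0000  +0.4861  -0.1944  -0.4861  +0.0833  +0.3472]
  T[1,:] = [-0.0682  +0.0000  -0.3409  -0.5909  -0.4545  -0.1364]
  T[2,:] = [-0.0484  +0.5484  +0.0000  -0.3710  +0.1774  -0.4355]
  T[3,:] = [-0.5833  -0.5000  -0.0625  +0.0000  +0.1250  -0.3125]
  T[4,:] = [-0.5593  +0.0847  -0.6780  +0.2203  +0.0000  +0.0508]
  T[5,:] = [+0.4203  +0.3768  +0.1884  -0.5652  -0.0435  +0.0000]
|roots of det(T-λI)|: 1.1717, 0.7848, 0.7848, 0.5967, 0.2030, 0.1250.
spectral radius ρ = 1.1717; 1.1717 > 1: divergent.

1.1717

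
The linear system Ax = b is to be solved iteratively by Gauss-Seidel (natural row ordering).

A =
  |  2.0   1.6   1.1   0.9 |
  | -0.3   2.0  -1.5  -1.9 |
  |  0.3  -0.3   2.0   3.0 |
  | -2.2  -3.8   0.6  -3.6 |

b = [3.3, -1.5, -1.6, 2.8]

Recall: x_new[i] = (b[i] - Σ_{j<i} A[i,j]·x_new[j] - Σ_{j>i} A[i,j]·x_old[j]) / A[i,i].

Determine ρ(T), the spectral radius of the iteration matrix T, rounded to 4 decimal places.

Let D = diag(2, 2, 2, -3.6); L, U the strict triangles.
GS T = -(D+L)⁻¹U: row 0 first, T[0,3] = -(0.9)/(2) = -0.4500; later rows by forward substitution.
  T[0,:] = [+0.0000 -0.8000 -0.5500 -0.4500]
  T[1,:] = [+0.0000 -0.1200 +0.6675 +0.8825]
  T[2,:] = [+0.0000 +0.1020 +0.1826 -1.3001]
  T[3,:] = [+0.0000 +0.6326 -0.3380 -0.8732]
|λ(T)| sorted: 1.6833, 0.5716, 0.5716, 0.0000.
spectral radius ρ = 1.6833; 1.6833 > 1 ⇒ diverges.

1.6833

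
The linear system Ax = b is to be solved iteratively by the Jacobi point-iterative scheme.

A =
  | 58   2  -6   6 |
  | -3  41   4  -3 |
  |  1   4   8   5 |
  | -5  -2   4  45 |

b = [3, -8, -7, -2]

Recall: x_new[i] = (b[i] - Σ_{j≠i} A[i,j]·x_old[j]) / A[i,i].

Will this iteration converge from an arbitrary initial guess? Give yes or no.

Split A = D + L + U, D = diag(58, 41, 8, 45).
Jacobi: T = -D⁻¹(L+U), T[0,1] = -(2)/(58) = -0.0345; T[0,0] = 0.
  T[0,:] = [+0.0000  -0.0345  +0.1034  -0.1034]
  T[1,:] = [+0.0732  +0.0000  -0.0976  +0.0732]
  T[2,:] = [-0.1250  -0.5000  +0.0000  -0.6250]
  T[3,:] = [+0.1111  +0.0444  -0.0889  +0.0000]
|λ(T)| sorted: 0.3132, 0.1877, 0.1877, 0.0491.
ρ(T) = max|λ| = 0.3132; 0.3132 < 1: convergent.

yes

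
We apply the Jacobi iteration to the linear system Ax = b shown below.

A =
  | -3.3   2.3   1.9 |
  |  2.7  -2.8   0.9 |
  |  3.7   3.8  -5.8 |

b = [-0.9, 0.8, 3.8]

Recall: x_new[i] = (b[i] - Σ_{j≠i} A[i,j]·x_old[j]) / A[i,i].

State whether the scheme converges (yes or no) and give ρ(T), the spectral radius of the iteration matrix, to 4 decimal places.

no, ρ = 1.2826

Diagonal D = diag(-3.3, -2.8, -5.8); L, U strict lower/upper.
Jacobi T = -D⁻¹(L+U): T[0,1] = -(2.3)/(-3.3) = +0.6970; T[0,0] = 0.
  T[0,:] = [+0.0000 +0.6970 +0.5758]
  T[1,:] = [+0.9643 +0.0000 +0.3214]
  T[2,:] = [+0.6379 +0.6552 +0.0000]
|λ(T)| sorted: 1.2826, 0.7686, 0.5140.
ρ = 1.2826; 1.2826 > 1, so it fails to converge.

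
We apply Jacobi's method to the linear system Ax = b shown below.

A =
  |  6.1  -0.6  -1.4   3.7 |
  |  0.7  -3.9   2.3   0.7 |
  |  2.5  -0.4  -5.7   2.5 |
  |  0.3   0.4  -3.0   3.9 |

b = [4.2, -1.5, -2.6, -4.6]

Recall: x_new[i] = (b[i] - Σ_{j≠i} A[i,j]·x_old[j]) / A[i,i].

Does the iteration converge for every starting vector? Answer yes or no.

yes

Write A = D+L+U with D = diag(6.1, -3.9, -5.7, 3.9).
Jacobi: T = -D⁻¹(L+U), T[1,3] = -(0.7)/(-3.9) = +0.1795; T[1,1] = 0.
  T[0,:] = [+0.0000 +0.0984 +0.2295 -0.6066]
  T[1,:] = [+0.1795 +0.0000 +0.5897 +0.1795]
  T[2,:] = [+0.4386 -0.0702 +0.0000 +0.4386]
  T[3,:] = [-0.0769 -0.1026 +0.7692 +0.0000]
|λ(T)| sorted: 0.8525, 0.4283, 0.4283, 0.1418.
spectral radius ρ = 0.8525; 0.8525 < 1, so it converges for any x₀.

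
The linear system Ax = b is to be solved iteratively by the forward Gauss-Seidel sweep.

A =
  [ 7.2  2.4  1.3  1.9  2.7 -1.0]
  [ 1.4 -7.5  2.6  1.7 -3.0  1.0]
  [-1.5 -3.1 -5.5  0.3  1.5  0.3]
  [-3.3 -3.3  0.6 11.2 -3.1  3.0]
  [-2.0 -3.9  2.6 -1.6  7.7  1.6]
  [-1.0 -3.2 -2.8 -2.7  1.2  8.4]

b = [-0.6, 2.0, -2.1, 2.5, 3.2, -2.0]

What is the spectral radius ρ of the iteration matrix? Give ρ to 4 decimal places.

0.8856

Let D = diag(7.2, -7.5, -5.5, 11.2, 7.7, 8.4); L, U the strict triangles.
Gauss-Seidel: T = -(D+L)⁻¹U, row 0 first, T[0,4] = -(2.7)/(7.2) = -0.3750; later rows by forward substitution.
  T[0,:] = [+0.0000 -0.3333 -0.1806 -0.2639 -0.3750 +0.1389]
  T[1,:] = [+0.0000 -0.0622 +0.3130 +0.1774 -0.4700 +0.1593]
  T[2,:] = [+0.0000 +0.1260 -0.1272 +0.0265 +0.6399 -0.0731]
  T[3,:] = [+0.0000 -0.1233 +0.0458 -0.0269 -0.0065 -0.1761]
  T[4,:] = [+0.0000 -0.1863 +0.1641 +0.0068 -0.5529 -0.1030]
  T[5,:] = [+0.0000 -0.0344 +0.0466 +0.0354 +0.0665 +0.0109]
moduli |λ_i(T)| = 0.8856, 0.2139, 0.2139, 0.0518, 0.0206, 0.0000.
spectral radius ρ = 0.8856; 0.8856 < 1, so it converges for any x₀.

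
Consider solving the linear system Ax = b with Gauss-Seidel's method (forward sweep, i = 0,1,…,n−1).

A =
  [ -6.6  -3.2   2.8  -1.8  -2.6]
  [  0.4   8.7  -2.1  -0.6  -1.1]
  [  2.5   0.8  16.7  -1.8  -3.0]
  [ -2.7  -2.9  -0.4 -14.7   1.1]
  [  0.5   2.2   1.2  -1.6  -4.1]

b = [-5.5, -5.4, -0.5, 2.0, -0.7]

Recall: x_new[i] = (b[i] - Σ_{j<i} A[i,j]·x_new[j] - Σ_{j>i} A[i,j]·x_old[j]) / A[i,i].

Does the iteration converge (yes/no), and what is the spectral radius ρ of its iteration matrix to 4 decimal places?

Split A = D + L + U, D = diag(-6.6, 8.7, 16.7, -14.7, -4.1).
T_GS = -(D+L)⁻¹U: row 0 first, T[0,2] = -(2.8)/(-6.6) = +0.4242; later rows by forward substitution.
  T[0,:] = [+0.0000 -0.4848 +0.4242 -0.2727 -0.3939]
  T[1,:] = [+0.0000 +0.0223 +0.2219 +0.0815 +0.1445]
  T[2,:] = [+0.0000 +0.0715 -0.0741 +0.1447 +0.2317]
  T[3,:] = [+0.0000 +0.0827 -0.1197 +0.0301 +0.1124]
  T[4,:] = [+0.0000 -0.0585 +0.1958 +0.0411 +0.0535]
|λ(T)| sorted: 0.2417, 0.2003, 0.0538, 0.0442, 0.0000.
ρ(T) = max|λ| = 0.2417; 0.2417 < 1 ⇒ converges.

yes, ρ = 0.2417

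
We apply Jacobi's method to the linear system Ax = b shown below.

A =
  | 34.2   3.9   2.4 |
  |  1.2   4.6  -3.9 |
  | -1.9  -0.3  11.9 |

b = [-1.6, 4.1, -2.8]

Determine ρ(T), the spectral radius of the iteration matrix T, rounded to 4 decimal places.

A = D + L + U where D = diag(34.2, 4.6, 11.9).
T_J = -D⁻¹(L+U): T[2,0] = -(-1.9)/(11.9) = +0.1597; T[2,2] = 0.
  T[0,:] = [+0.0000  -0.1140  -0.0702]
  T[1,:] = [-0.2609  +0.0000  +0.8478]
  T[2,:] = [+0.1597  +0.0252  +0.0000]
|roots of det(T-λI)|: 0.2998, 0.2235, 0.2235.
spectral radius ρ = 0.2998; 0.2998 < 1 ⇒ converges.

0.2998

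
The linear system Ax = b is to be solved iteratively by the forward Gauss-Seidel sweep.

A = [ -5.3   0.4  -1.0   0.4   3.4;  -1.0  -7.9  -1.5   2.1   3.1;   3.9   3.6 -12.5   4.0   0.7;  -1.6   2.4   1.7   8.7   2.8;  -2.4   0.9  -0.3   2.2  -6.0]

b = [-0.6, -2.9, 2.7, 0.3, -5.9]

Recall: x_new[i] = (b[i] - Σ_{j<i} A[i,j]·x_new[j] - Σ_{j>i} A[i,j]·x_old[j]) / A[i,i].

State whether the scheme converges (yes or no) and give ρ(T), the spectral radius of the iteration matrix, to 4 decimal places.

Split A = D + L + U, D = diag(-5.3, -7.9, -12.5, 8.7, -6).
T_GS = -(D+L)⁻¹U: row 0 first, T[0,2] = -(-1)/(-5.3) = -0.1887; later rows by forward substitution.
  T[0,:] = [+0.0000  +0.0755  -0.1887  +0.0755  +0.6415]
  T[1,:] = [+0.0000  -0.0096  -0.1660  +0.2563  +0.3112]
  T[2,:] = [+0.0000  +0.0208  -0.1067  +0.4174  +0.3458]
  T[3,:] = [+0.0000  +0.0125  +0.0319  -0.1384  -0.3573]
  T[4,:] = [+0.0000  -0.0281  +0.0676  -0.0634  -0.3582]
eigenvalue magnitudes: 0.5136, 0.1204, 0.0977, 0.0977, 0.0000.
ρ(T) = max|λ| = 0.5136; 0.5136 < 1, so it converges for any x₀.

yes, ρ = 0.5136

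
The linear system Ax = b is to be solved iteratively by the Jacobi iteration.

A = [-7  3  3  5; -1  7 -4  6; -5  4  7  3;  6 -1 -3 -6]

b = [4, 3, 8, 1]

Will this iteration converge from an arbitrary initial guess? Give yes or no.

Split A = D + L + U, D = diag(-7, 7, 7, -6).
Jacobi: T = -D⁻¹(L+U), T[0,1] = -(3)/(-7) = +0.4286; T[0,0] = 0.
  T[0,:] = [+0.0000, +0.4286, +0.4286, +0.7143]
  T[1,:] = [+0.1429, +0.0000, +0.5714, -0.8571]
  T[2,:] = [+0.7143, -0.5714, +0.0000, -0.4286]
  T[3,:] = [+1.0000, -0.1667, -0.5000, +0.0000]
eigenvalue magnitudes: 1.3968, 0.7911, 0.5998, 0.5998.
ρ(T) = max|λ| = 1.3968; 1.3968 > 1, so it fails to converge.

no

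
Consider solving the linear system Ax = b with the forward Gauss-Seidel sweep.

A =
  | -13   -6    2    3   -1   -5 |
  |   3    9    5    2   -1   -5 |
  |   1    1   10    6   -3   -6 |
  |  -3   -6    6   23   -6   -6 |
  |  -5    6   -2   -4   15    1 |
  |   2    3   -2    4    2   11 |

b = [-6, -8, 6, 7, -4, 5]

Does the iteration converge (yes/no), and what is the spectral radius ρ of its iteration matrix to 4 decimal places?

Write A = D+L+U with D = diag(-13, 9, 10, 23, 15, 11).
T_GS = -(D+L)⁻¹U: row 0 first, T[0,1] = -(-6)/(-13) = -0.4615; later rows by forward substitution.
  T[0,:] = [+0.0000, -0.4615, +0.1538, +0.2308, -0.0769, -0.3846]
  T[1,:] = [+0.0000, +0.1538, -0.6068, -0.2991, +0.1368, +0.6838]
  T[2,:] = [+0.0000, +0.0308, +0.0453, -0.5932, +0.2940, +0.5701]
  T[3,:] = [+0.0000, -0.0281, -0.1501, +0.1068, +0.2098, +0.2404]
  T[4,:] = [+0.0000, -0.2188, +0.2600, +0.1460, +0.0148, -0.3283]
  T[5,:] = [+0.0000, +0.0975, +0.1531, -0.1336, -0.0488, -0.0406]
eigenvalue magnitudes: 0.5670, 0.4475, 0.4475, 0.0655, 0.0655, 0.0000.
ρ = 0.5670; 0.5670 < 1 ⇒ converges.

yes, ρ = 0.5670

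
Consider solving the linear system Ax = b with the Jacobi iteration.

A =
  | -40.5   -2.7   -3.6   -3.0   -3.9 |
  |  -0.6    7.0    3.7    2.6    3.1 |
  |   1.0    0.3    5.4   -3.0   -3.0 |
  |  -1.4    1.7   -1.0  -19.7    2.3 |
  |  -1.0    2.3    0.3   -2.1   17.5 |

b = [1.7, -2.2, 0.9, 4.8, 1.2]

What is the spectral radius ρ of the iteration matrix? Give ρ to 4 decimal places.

A = D + L + U where D = diag(-40.5, 7, 5.4, -19.7, 17.5).
Jacobi T = -D⁻¹(L+U): T[1,2] = -(3.7)/(7) = -0.5286; T[1,1] = 0.
  T[0,:] = [+0.0000, -0.0667, -0.0889, -0.0741, -0.0963]
  T[1,:] = [+0.0857, +0.0000, -0.5286, -0.3714, -0.4429]
  T[2,:] = [-0.1852, -0.0556, +0.0000, +0.5556, +0.5556]
  T[3,:] = [-0.0711, +0.0863, -0.0508, +0.0000, +0.1168]
  T[4,:] = [+0.0571, -0.1314, -0.0171, +0.1200, +0.0000]
|roots of det(T-λI)|: 0.2696, 0.2059, 0.1414, 0.1414, 0.0930.
spectral radius ρ = 0.2696; 0.2696 < 1 ⇒ converges.

0.2696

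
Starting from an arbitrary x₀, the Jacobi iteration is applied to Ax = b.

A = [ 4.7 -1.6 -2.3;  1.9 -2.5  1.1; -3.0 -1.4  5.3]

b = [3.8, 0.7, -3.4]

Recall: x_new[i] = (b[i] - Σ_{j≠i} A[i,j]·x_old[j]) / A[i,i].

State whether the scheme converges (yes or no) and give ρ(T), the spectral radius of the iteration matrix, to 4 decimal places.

yes, ρ = 0.9222

Split A = D + L + U, D = diag(4.7, -2.5, 5.3).
Jacobi T = -D⁻¹(L+U): T[0,2] = -(-2.3)/(4.7) = +0.4894; T[0,0] = 0.
  T[0,:] = [+0.0000, +0.3404, +0.4894]
  T[1,:] = [+0.7600, +0.0000, +0.4400]
  T[2,:] = [+0.5660, +0.2642, +0.0000]
|eigenvalues of T|: 0.9222, 0.5800, 0.3422.
ρ(T) = max|λ| = 0.9222; 0.9222 < 1: convergent.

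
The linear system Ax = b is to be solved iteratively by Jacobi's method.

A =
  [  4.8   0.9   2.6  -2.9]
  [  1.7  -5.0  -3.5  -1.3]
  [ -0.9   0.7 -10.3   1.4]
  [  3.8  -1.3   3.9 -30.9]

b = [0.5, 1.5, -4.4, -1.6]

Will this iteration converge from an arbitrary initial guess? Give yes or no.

yes

Diagonal D = diag(4.8, -5, -10.3, -30.9); L, U strict lower/upper.
T_J = -D⁻¹(L+U): T[3,1] = -(-1.3)/(-30.9) = -0.0421; T[3,3] = 0.
  T[0,:] = [+0.0000  -0.1875  -0.5417  +0.6042]
  T[1,:] = [+0.3400  +0.0000  -0.7000  -0.2600]
  T[2,:] = [-0.0874  +0.0680  +0.0000  +0.1359]
  T[3,:] = [+0.1230  -0.0421  +0.1262  +0.0000]
eigenvalue magnitudes: 0.4240, 0.3107, 0.3107, 0.2004.
spectral radius ρ = 0.4240; 0.4240 < 1 ⇒ converges.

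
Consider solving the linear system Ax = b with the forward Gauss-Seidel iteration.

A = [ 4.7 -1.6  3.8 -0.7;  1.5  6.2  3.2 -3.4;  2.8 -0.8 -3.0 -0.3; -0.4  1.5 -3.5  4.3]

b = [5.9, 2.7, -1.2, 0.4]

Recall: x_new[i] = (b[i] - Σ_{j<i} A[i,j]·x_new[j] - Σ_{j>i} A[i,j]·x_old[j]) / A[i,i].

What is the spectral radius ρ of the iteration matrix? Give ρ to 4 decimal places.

0.8452

Split A = D + L + U, D = diag(4.7, 6.2, -3, 4.3).
Gauss-Seidel: T = -(D+L)⁻¹U, row 0 first, T[0,3] = -(-0.7)/(4.7) = +0.1489; later rows by forward substitution.
  T[0,:] = [+0.0000  +0.3404  -0.8085  +0.1489]
  T[1,:] = [+0.0000  -0.0824  -0.3205  +0.5124]
  T[2,:] = [+0.0000  +0.3397  -0.6691  -0.0976]
  T[3,:] = [+0.0000  +0.3369  -0.5080  -0.2443]
moduli |λ_i(T)| = 0.8452, 0.1626, 0.0119, 0.0000.
spectral radius ρ = 0.8452; 0.8452 < 1, so it converges for any x₀.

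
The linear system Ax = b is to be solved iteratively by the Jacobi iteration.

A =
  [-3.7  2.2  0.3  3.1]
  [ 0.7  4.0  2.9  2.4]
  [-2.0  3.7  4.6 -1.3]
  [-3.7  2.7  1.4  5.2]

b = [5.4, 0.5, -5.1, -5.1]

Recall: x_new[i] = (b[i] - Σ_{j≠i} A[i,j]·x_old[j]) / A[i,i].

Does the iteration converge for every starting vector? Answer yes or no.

Write A = D+L+U with D = diag(-3.7, 4, 4.6, 5.2).
Jacobi T = -D⁻¹(L+U): T[3,1] = -(2.7)/(5.2) = -0.5192; T[3,3] = 0.
  T[0,:] = [+0.0000  +0.5946  +0.0811  +0.8378]
  T[1,:] = [-0.1750  +0.0000  -0.7250  -0.6000]
  T[2,:] = [+0.4348  -0.8043  +0.0000  +0.2826]
  T[3,:] = [+0.7115  -0.5192  -0.2692  +0.0000]
|λ(T)| sorted: 1.2396, 0.8323, 0.8323, 0.3216.
ρ = 1.2396; 1.2396 > 1, so it fails to converge.

no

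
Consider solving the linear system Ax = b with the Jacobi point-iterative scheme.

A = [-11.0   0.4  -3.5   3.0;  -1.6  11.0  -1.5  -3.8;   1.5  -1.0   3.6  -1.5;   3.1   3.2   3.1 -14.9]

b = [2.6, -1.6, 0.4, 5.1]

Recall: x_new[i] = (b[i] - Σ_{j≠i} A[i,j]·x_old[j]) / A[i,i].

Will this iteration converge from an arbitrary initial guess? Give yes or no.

yes

Let D = diag(-11, 11, 3.6, -14.9); L, U the strict triangles.
Jacobi T = -D⁻¹(L+U): T[3,1] = -(3.2)/(-14.9) = +0.2148; T[3,3] = 0.
  T[0,:] = [+0.0000  +0.0364  -0.3182  +0.2727]
  T[1,:] = [+0.1455  +0.0000  +0.1364  +0.3455]
  T[2,:] = [-0.4167  +0.2778  +0.0000  +0.4167]
  T[3,:] = [+0.2081  +0.2148  +0.2081  +0.0000]
|eigenvalues of T|: 0.6029, 0.4983, 0.3434, 0.2388.
spectral radius ρ = 0.6029; 0.6029 < 1 ⇒ converges.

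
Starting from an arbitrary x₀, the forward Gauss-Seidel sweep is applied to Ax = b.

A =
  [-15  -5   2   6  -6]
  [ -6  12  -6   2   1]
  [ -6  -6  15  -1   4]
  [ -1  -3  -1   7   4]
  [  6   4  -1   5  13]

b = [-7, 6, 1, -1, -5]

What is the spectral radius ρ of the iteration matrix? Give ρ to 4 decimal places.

0.9446

Split A = D + L + U, D = diag(-15, 12, 15, 7, 13).
GS T = -(D+L)⁻¹U: row 0 first, T[0,3] = -(6)/(-15) = +0.4000; later rows by forward substitution.
  T[0,:] = [+0.0000, -0.3333, +0.1333, +0.4000, -0.4000]
  T[1,:] = [+0.0000, -0.1667, +0.5667, +0.0333, -0.2833]
  T[2,:] = [+0.0000, -0.2000, +0.2800, +0.2400, -0.5400]
  T[3,:] = [+0.0000, -0.1476, +0.3019, +0.1057, -0.8271]
  T[4,:] = [+0.0000, +0.2465, -0.3305, -0.2171, +0.5484]
moduli |λ_i(T)| = 0.9446, 0.1856, 0.1856, 0.0900, 0.0000.
ρ(T) = max|λ| = 0.9446; 0.9446 < 1 ⇒ converges.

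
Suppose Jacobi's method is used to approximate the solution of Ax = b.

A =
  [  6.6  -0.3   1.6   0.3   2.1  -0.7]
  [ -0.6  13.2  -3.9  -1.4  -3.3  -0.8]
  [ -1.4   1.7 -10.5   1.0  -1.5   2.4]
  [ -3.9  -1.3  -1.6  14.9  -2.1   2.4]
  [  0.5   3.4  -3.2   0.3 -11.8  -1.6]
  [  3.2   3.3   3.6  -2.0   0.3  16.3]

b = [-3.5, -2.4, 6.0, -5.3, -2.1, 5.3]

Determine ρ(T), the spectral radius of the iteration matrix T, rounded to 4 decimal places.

A = D + L + U where D = diag(6.6, 13.2, -10.5, 14.9, -11.8, 16.3).
Jacobi: T = -D⁻¹(L+U), T[2,0] = -(-1.4)/(-10.5) = -0.1333; T[2,2] = 0.
  T[0,:] = [+0.0000 +0.0455 -0.2424 -0.0455 -0.3182 +0.1061]
  T[1,:] = [+0.0455 +0.0000 +0.2955 +0.1061 +0.2500 +0.0606]
  T[2,:] = [-0.1333 +0.1619 +0.0000 +0.0952 -0.1429 +0.2286]
  T[3,:] = [+0.2617 +0.0872 +0.1074 +0.0000 +0.1409 -0.1611]
  T[4,:] = [+0.0424 +0.2881 -0.2712 +0.0254 +0.0000 -0.1356]
  T[5,:] = [-0.1963 -0.2025 -0.2209 +0.1227 -0.0184 +0.0000]
|eigenvalues of T|: 0.5043, 0.2823, 0.2823, 0.2130, 0.2130, 0.0601.
spectral radius ρ = 0.5043; 0.5043 < 1 ⇒ converges.

0.5043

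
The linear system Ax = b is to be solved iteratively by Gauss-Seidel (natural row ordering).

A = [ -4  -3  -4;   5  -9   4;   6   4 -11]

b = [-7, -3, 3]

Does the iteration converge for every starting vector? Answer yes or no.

yes

Diagonal D = diag(-4, -9, -11); L, U strict lower/upper.
GS T = -(D+L)⁻¹U: row 0 first, T[0,2] = -(-4)/(-4) = -1.0000; later rows by forward substitution.
  T[0,:] = [+0.0000, -0.7500, -1.0000]
  T[1,:] = [+0.0000, -0.4167, -0.1111]
  T[2,:] = [+0.0000, -0.5606, -0.5859]
eigenvalue magnitudes: 0.7648, 0.2377, 0.0000.
ρ(T) = max|λ| = 0.7648; 0.7648 < 1: convergent.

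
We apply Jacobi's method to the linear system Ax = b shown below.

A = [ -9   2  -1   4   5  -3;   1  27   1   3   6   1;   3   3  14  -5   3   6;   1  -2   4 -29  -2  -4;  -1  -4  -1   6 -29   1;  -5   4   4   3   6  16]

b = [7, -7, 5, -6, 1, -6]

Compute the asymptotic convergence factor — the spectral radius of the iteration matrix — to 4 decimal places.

Let D = diag(-9, 27, 14, -29, -29, 16); L, U the strict triangles.
Jacobi T = -D⁻¹(L+U): T[5,4] = -(6)/(16) = -0.3750; T[5,5] = 0.
  T[0,:] = [+0.0000, +0.2222, -0.1111, +0.4444, +0.5556, -0.3333]
  T[1,:] = [-0.0370, +0.0000, -0.0370, -0.1111, -0.2222, -0.0370]
  T[2,:] = [-0.2143, -0.2143, +0.0000, +0.3571, -0.2143, -0.4286]
  T[3,:] = [+0.0345, -0.0690, +0.1379, +0.0000, -0.0690, -0.1379]
  T[4,:] = [-0.0345, -0.1379, -0.0345, +0.2069, +0.0000, +0.0345]
  T[5,:] = [+0.3125, -0.2500, -0.2500, -0.1875, -0.3750, +0.0000]
eigenvalue magnitudes: 0.4426, 0.3483, 0.3483, 0.2905, 0.2905, 0.0640.
ρ = 0.4426; 0.4426 < 1, so it converges for any x₀.

0.4426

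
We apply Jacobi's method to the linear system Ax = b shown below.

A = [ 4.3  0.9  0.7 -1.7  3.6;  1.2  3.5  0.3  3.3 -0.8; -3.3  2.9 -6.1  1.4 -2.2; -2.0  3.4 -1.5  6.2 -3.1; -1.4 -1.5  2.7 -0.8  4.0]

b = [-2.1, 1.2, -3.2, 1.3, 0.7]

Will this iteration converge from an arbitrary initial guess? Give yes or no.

no

Let D = diag(4.3, 3.5, -6.1, 6.2, 4); L, U the strict triangles.
Jacobi: T = -D⁻¹(L+U), T[0,1] = -(0.9)/(4.3) = -0.2093; T[0,0] = 0.
  T[0,:] = [+0.0000 -0.2093 -0.1628 +0.3953 -0.8372]
  T[1,:] = [-0.3429 +0.0000 -0.0857 -0.9429 +0.2286]
  T[2,:] = [-0.5410 +0.4754 +0.0000 +0.2295 -0.3607]
  T[3,:] = [+0.3226 -0.5484 +0.2419 +0.0000 +0.5000]
  T[4,:] = [+0.3500 +0.3750 -0.6750 +0.2000 +0.0000]
|eigenvalues of T|: 1.1951, 0.7853, 0.5886, 0.5886, 0.2823.
ρ = 1.1951; 1.1951 > 1, so it fails to converge.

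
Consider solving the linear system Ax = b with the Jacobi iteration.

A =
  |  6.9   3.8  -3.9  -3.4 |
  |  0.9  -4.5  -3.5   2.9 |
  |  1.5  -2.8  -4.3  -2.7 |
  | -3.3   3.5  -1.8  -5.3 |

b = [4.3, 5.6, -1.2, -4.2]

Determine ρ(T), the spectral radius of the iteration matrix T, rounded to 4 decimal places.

1.3562

A = D + L + U where D = diag(6.9, -4.5, -4.3, -5.3).
Jacobi T = -D⁻¹(L+U): T[3,1] = -(3.5)/(-5.3) = +0.6604; T[3,3] = 0.
  T[0,:] = [+0.0000, -0.5507, +0.5652, +0.4928]
  T[1,:] = [+0.2000, +0.0000, -0.7778, +0.6444]
  T[2,:] = [+0.3488, -0.6512, +0.0000, -0.6279]
  T[3,:] = [-0.6226, +0.6604, -0.3396, +0.0000]
|eigenvalues of T|: 1.3562, 0.6915, 0.6915, 0.5224.
spectral radius ρ = 1.3562; 1.3562 > 1, so it fails to converge.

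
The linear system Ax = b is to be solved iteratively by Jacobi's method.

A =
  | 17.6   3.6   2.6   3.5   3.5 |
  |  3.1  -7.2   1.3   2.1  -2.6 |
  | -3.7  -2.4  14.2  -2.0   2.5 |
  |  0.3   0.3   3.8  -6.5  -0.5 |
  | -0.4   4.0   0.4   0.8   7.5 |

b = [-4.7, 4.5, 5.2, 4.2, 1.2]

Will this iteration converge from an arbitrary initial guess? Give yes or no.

yes

Split A = D + L + U, D = diag(17.6, -7.2, 14.2, -6.5, 7.5).
Jacobi T = -D⁻¹(L+U): T[1,4] = -(-2.6)/(-7.2) = -0.3611; T[1,1] = 0.
  T[0,:] = [+0.0000, -0.2045, -0.1477, -0.1989, -0.1989]
  T[1,:] = [+0.4306, +0.0000, +0.1806, +0.2917, -0.3611]
  T[2,:] = [+0.2606, +0.1690, +0.0000, +0.1408, -0.1761]
  T[3,:] = [+0.0462, +0.0462, +0.5846, +0.0000, -0.0769]
  T[4,:] = [+0.0533, -0.5333, -0.0533, -0.1067, +0.0000]
moduli |λ_i(T)| = 0.5951, 0.3646, 0.3646, 0.2124, 0.2124.
spectral radius ρ = 0.5951; 0.5951 < 1 ⇒ converges.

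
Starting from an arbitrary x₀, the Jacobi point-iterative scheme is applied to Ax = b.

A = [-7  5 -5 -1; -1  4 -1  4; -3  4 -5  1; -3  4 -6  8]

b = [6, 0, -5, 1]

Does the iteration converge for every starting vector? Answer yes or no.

Diagonal D = diag(-7, 4, -5, 8); L, U strict lower/upper.
Jacobi T = -D⁻¹(L+U): T[0,2] = -(-5)/(-7) = -0.7143; T[0,0] = 0.
  T[0,:] = [+0.0000  +0.7143  -0.7143  -0.1429]
  T[1,:] = [+0.2500  +0.0000  +0.2500  -1.0000]
  T[2,:] = [-0.6000  +0.8000  +0.0000  +0.2000]
  T[3,:] = [+0.3750  -0.5000  +0.7500  +0.0000]
moduli |λ_i(T)| = 1.5086, 0.6357, 0.5634, 0.5634.
ρ = 1.5086; 1.5086 > 1 ⇒ diverges.

no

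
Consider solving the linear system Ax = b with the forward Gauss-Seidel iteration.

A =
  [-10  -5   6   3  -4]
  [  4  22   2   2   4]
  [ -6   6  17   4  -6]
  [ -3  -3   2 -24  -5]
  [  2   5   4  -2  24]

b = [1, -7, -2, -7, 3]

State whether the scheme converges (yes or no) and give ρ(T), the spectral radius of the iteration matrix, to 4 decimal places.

Split A = D + L + U, D = diag(-10, 22, 17, -24, 24).
Gauss-Seidel: T = -(D+L)⁻¹U, row 0 first, T[0,3] = -(3)/(-10) = +0.3000; later rows by forward substitution.
  T[0,:] = [+0.0000, -0.5000, +0.6000, +0.3000, -0.4000]
  T[1,:] = [+0.0000, +0.0909, -0.2000, -0.1455, -0.1091]
  T[2,:] = [+0.0000, -0.2086, +0.2824, -0.0781, +0.2503]
  T[3,:] = [+0.0000, +0.0338, -0.0265, -0.0258, -0.1238]
  T[4,:] = [+0.0000, +0.0603, -0.0576, +0.0162, +0.0040]
eigenvalue magnitudes: 0.3480, 0.0812, 0.0812, 0.0809, 0.0000.
spectral radius ρ = 0.3480; 0.3480 < 1: convergent.

yes, ρ = 0.3480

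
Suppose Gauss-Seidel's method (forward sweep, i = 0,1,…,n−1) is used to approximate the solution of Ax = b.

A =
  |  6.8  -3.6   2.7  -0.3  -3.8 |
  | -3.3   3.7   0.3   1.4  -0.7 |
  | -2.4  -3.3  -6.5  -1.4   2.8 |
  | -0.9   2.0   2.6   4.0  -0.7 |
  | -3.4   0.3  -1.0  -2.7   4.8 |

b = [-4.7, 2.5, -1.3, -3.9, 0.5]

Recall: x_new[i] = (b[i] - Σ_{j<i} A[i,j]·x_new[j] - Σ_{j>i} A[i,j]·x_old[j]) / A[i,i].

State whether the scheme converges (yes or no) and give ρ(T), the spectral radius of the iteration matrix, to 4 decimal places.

no, ρ = 1.1523

Diagonal D = diag(6.8, 3.7, -6.5, 4, 4.8); L, U strict lower/upper.
Gauss-Seidel: T = -(D+L)⁻¹U, row 0 first, T[0,3] = -(-0.3)/(6.8) = +0.0441; later rows by forward substitution.
  T[0,:] = [+0.0000  +0.5294  -0.3971  +0.0441  +0.5588]
  T[1,:] = [+0.0000  +0.4722  -0.4352  -0.3390  +0.6876]
  T[2,:] = [+0.0000  -0.4352  +0.3676  -0.0596  -0.1247]
  T[3,:] = [+0.0000  +0.1659  -0.1106  +0.2181  +0.0380]
  T[4,:] = [+0.0000  +0.3481  -0.2397  +0.1627  +0.3482]
|λ(T)| sorted: 1.1523, 0.1668, 0.1668, 0.0358, 0.0000.
ρ = 1.1523; 1.1523 > 1 ⇒ diverges.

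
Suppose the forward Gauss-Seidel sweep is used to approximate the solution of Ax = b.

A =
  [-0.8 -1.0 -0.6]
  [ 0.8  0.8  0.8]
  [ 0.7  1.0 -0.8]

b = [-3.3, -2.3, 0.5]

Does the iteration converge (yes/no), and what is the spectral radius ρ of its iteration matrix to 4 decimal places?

no, ρ = 1.1959

Write A = D+L+U with D = diag(-0.8, 0.8, -0.8).
T_GS = -(D+L)⁻¹U: row 0 first, T[0,2] = -(-0.6)/(-0.8) = -0.7500; later rows by forward substitution.
  T[0,:] = [+0.0000, -1.2500, -0.7500]
  T[1,:] = [+0.0000, +1.2500, -0.2500]
  T[2,:] = [+0.0000, +0.4687, -0.9688]
moduli |λ_i(T)| = 1.1959, 0.9146, 0.0000.
spectral radius ρ = 1.1959; 1.1959 > 1: divergent.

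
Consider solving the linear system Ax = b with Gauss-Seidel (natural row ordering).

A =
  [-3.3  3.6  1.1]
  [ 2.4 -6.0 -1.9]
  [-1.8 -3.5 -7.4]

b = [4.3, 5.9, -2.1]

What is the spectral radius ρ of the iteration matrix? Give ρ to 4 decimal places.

0.5855

Split A = D + L + U, D = diag(-3.3, -6, -7.4).
Gauss-Seidel: T = -(D+L)⁻¹U, row 0 first, T[0,2] = -(1.1)/(-3.3) = +0.3333; later rows by forward substitution.
  T[0,:] = [+0.0000 +1.0909 +0.3333]
  T[1,:] = [+0.0000 +0.4364 -0.1833]
  T[2,:] = [+0.0000 -0.4717 +0.0056]
eigenvalue magnitudes: 0.5855, 0.1435, 0.0000.
ρ(T) = max|λ| = 0.5855; 0.5855 < 1 ⇒ converges.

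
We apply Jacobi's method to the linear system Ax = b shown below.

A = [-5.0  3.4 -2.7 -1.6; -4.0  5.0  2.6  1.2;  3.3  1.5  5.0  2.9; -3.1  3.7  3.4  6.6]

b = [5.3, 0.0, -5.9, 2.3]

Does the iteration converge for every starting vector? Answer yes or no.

Split A = D + L + U, D = diag(-5, 5, 5, 6.6).
Jacobi T = -D⁻¹(L+U): T[1,0] = -(-4)/(5) = +0.8000; T[1,1] = 0.
  T[0,:] = [+0.0000  +0.6800  -0.5400  -0.3200]
  T[1,:] = [+0.8000  +0.0000  -0.5200  -0.2400]
  T[2,:] = [-0.6600  -0.3000  +0.0000  -0.5800]
  T[3,:] = [+0.4697  -0.5606  -0.5152  +0.0000]
|λ(T)| sorted: 1.1644, 0.7892, 0.7892, 0.3902.
ρ = 1.1644; 1.1644 > 1, so it fails to converge.

no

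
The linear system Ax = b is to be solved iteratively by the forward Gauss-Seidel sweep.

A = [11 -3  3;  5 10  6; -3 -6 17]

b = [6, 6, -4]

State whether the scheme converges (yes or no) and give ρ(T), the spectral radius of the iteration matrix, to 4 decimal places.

yes, ρ = 0.2118

Split A = D + L + U, D = diag(11, 10, 17).
Gauss-Seidel: T = -(D+L)⁻¹U, row 0 first, T[0,1] = -(-3)/(11) = +0.2727; later rows by forward substitution.
  T[0,:] = [+0.0000  +0.2727  -0.2727]
  T[1,:] = [+0.0000  -0.1364  -0.4636]
  T[2,:] = [+0.0000  -0.0000  -0.2118]
|eigenvalues of T|: 0.2118, 0.1364, 0.0000.
ρ(T) = max|λ| = 0.2118; 0.2118 < 1, so it converges for any x₀.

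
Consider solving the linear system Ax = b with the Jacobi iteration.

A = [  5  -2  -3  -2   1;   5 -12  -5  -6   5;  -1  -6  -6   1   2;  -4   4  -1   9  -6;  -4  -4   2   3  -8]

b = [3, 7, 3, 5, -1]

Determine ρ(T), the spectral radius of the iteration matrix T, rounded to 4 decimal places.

1.2488

Write A = D+L+U with D = diag(5, -12, -6, 9, -8).
Jacobi: T = -D⁻¹(L+U), T[1,2] = -(-5)/(-12) = -0.4167; T[1,1] = 0.
  T[0,:] = [+0.0000  +0.4000  +0.6000  +0.4000  -0.2000]
  T[1,:] = [+0.4167  +0.0000  -0.4167  -0.5000  +0.4167]
  T[2,:] = [-0.1667  -1.0000  +0.0000  +0.1667  +0.3333]
  T[3,:] = [+0.4444  -0.4444  +0.1111  +0.0000  +0.6667]
  T[4,:] = [-0.5000  -0.5000  +0.2500  +0.3750  +0.0000]
|eigenvalues of T|: 1.2488, 0.8463, 0.2620, 0.2620, 0.0702.
ρ = 1.2488; 1.2488 > 1 ⇒ diverges.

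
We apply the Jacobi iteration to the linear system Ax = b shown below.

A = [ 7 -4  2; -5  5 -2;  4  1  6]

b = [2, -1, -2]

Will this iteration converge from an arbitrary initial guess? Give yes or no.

Diagonal D = diag(7, 5, 6); L, U strict lower/upper.
T_J = -D⁻¹(L+U): T[2,1] = -(1)/(6) = -0.1667; T[2,2] = 0.
  T[0,:] = [+0.0000 +0.5714 -0.2857]
  T[1,:] = [+1.0000 +0.0000 +0.4000]
  T[2,:] = [-0.6667 -0.1667 +0.0000]
eigenvalue magnitudes: 0.9008, 0.7447, 0.1562.
ρ = 0.9008; 0.9008 < 1: convergent.

yes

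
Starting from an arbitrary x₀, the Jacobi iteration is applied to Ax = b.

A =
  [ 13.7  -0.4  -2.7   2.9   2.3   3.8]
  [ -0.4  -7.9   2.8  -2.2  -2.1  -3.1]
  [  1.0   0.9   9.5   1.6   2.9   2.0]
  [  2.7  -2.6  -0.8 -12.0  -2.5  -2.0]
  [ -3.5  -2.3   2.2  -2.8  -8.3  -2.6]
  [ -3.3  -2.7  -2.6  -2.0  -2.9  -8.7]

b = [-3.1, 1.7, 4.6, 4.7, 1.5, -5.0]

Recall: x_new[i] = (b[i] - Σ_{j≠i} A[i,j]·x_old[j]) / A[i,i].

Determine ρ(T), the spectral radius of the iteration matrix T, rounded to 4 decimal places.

Let D = diag(13.7, -7.9, 9.5, -12, -8.3, -8.7); L, U the strict triangles.
T_J = -D⁻¹(L+U): T[5,3] = -(-2)/(-8.7) = -0.2299; T[5,5] = 0.
  T[0,:] = [+0.0000 +0.0292 +0.1971 -0.2117 -0.1679 -0.2774]
  T[1,:] = [-0.0506 +0.0000 +0.3544 -0.2785 -0.2658 -0.3924]
  T[2,:] = [-0.1053 -0.0947 +0.0000 -0.1684 -0.3053 -0.2105]
  T[3,:] = [+0.2250 -0.2167 -0.0667 +0.0000 -0.2083 -0.1667]
  T[4,:] = [-0.4217 -0.2771 +0.2651 -0.3373 +0.0000 -0.3133]
  T[5,:] = [-0.3793 -0.3103 -0.2989 -0.2299 -0.3333 +0.0000]
|eigenvalues of T|: 0.8634, 0.5359, 0.1826, 0.1647, 0.1647, 0.0808.
ρ(T) = max|λ| = 0.8634; 0.8634 < 1, so it converges for any x₀.

0.8634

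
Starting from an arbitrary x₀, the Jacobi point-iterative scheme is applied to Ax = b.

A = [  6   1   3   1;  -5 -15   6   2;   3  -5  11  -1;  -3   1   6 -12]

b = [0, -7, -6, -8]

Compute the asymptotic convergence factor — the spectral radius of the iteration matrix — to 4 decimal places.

0.8365

Split A = D + L + U, D = diag(6, -15, 11, -12).
Jacobi: T = -D⁻¹(L+U), T[2,0] = -(3)/(11) = -0.2727; T[2,2] = 0.
  T[0,:] = [+0.0000 -0.1667 -0.5000 -0.1667]
  T[1,:] = [-0.3333 +0.0000 +0.4000 +0.1333]
  T[2,:] = [-0.2727 +0.4545 +0.0000 +0.0909]
  T[3,:] = [-0.2500 +0.0833 +0.5000 +0.0000]
|λ(T)| sorted: 0.8365, 0.3480, 0.3480, 0.1570.
ρ(T) = max|λ| = 0.8365; 0.8365 < 1, so it converges for any x₀.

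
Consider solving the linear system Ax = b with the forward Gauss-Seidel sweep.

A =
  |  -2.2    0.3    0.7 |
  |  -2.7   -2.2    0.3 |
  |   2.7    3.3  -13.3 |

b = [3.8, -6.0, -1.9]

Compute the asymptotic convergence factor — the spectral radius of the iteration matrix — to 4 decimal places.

Split A = D + L + U, D = diag(-2.2, -2.2, -13.3).
GS T = -(D+L)⁻¹U: row 0 first, T[0,2] = -(0.7)/(-2.2) = +0.3182; later rows by forward substitution.
  T[0,:] = [+0.0000, +0.1364, +0.3182]
  T[1,:] = [+0.0000, -0.1674, -0.2541]
  T[2,:] = [+0.0000, -0.0138, +0.0015]
|eigenvalues of T|: 0.1861, 0.0203, 0.0000.
ρ(T) = max|λ| = 0.1861; 0.1861 < 1, so it converges for any x₀.

0.1861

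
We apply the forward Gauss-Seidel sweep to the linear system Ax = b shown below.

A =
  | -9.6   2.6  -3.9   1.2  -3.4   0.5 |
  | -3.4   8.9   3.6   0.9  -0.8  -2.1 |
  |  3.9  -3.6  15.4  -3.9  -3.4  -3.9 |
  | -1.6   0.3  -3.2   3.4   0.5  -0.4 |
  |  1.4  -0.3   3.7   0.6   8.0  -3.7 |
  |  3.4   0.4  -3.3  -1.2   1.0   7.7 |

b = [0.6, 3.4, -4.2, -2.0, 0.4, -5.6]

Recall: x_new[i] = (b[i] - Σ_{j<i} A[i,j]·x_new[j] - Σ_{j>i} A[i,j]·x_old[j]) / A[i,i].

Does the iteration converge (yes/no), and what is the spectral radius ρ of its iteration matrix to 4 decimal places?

Write A = D+L+U with D = diag(-9.6, 8.9, 15.4, 3.4, 8, 7.7).
Gauss-Seidel: T = -(D+L)⁻¹U, row 0 first, T[0,1] = -(2.6)/(-9.6) = +0.2708; later rows by forward substitution.
  T[0,:] = [+0.0000 +0.2708 -0.4062 +0.1250 -0.3542 +0.0521]
  T[1,:] = [+0.0000 +0.1035 -0.5597 -0.0534 -0.0454 +0.2559]
  T[2,:] = [+0.0000 -0.0444 -0.0280 +0.2091 +0.2999 +0.2999]
  T[3,:] = [+0.0000 +0.0765 -0.1681 +0.2603 -0.0275 +0.4018]
  T[4,:] = [+0.0000 -0.0287 +0.0756 -0.1401 -0.0763 +0.2942]
  T[5,:] = [+0.0000 -0.1283 +0.1605 +0.0960 +0.2929 +0.1166]
|λ(T)| sorted: 0.5679, 0.3313, 0.1644, 0.1644, 0.1638, 0.0000.
ρ = 0.5679; 0.5679 < 1, so it converges for any x₀.

yes, ρ = 0.5679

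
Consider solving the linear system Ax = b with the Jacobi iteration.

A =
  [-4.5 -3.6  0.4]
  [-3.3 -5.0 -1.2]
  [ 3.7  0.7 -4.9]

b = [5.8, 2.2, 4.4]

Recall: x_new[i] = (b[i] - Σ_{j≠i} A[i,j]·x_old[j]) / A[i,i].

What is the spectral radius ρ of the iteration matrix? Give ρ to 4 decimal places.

Split A = D + L + U, D = diag(-4.5, -5, -4.9).
Jacobi: T = -D⁻¹(L+U), T[2,1] = -(0.7)/(-4.9) = +0.1429; T[2,2] = 0.
  T[0,:] = [+0.0000, -0.8000, +0.0889]
  T[1,:] = [-0.6600, +0.0000, -0.2400]
  T[2,:] = [+0.7551, +0.1429, +0.0000]
|λ(T)| sorted: 0.8495, 0.5648, 0.2847.
spectral radius ρ = 0.8495; 0.8495 < 1, so it converges for any x₀.

0.8495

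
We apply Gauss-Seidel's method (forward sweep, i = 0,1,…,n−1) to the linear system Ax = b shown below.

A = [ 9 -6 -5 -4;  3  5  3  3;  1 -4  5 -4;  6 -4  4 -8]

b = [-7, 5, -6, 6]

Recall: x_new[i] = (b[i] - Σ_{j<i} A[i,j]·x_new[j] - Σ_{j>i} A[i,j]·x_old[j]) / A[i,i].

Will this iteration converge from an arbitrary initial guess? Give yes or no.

no

Let D = diag(9, 5, 5, -8); L, U the strict triangles.
T_GS = -(D+L)⁻¹U: row 0 first, T[0,1] = -(-6)/(9) = +0.6667; later rows by forward substitution.
  T[0,:] = [+0.0000 +0.6667 +0.5556 +0.4444]
  T[1,:] = [+0.0000 -0.4000 -0.9333 -0.8667]
  T[2,:] = [+0.0000 -0.4533 -0.8578 +0.0178]
  T[3,:] = [+0.0000 +0.4733 +0.4544 +0.7756]
|λ(T)| sorted: 1.1962, 0.4479, 0.4479, 0.0000.
spectral radius ρ = 1.1962; 1.1962 > 1 ⇒ diverges.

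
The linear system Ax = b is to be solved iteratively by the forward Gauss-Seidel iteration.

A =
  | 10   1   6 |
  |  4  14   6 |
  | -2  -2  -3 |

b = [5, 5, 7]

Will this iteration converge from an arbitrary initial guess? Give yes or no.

Split A = D + L + U, D = diag(10, 14, -3).
GS T = -(D+L)⁻¹U: row 0 first, T[0,1] = -(1)/(10) = -0.1000; later rows by forward substitution.
  T[0,:] = [+0.0000 -0.1000 -0.6000]
  T[1,:] = [+0.0000 +0.0286 -0.2571]
  T[2,:] = [+0.0000 +0.0476 +0.5714]
moduli |λ_i(T)| = 0.5478, 0.0522, 0.0000.
ρ = 0.5478; 0.5478 < 1: convergent.

yes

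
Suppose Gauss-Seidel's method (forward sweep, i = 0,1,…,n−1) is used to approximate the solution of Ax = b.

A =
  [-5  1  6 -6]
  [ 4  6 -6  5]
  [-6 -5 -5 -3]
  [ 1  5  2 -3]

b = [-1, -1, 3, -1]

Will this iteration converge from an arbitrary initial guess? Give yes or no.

Write A = D+L+U with D = diag(-5, 6, -5, -3).
Gauss-Seidel: T = -(D+L)⁻¹U, row 0 first, T[0,3] = -(-6)/(-5) = -1.2000; later rows by forward substitution.
  T[0,:] = [+0.0000 +0.2000 +1.2000 -1.2000]
  T[1,:] = [+0.0000 -0.1333 +0.2000 -0.0333]
  T[2,:] = [+0.0000 -0.1067 -1.6400 +0.8733]
  T[3,:] = [+0.0000 -0.2267 -0.3600 +0.1267]
|λ(T)| sorted: 1.4425, 0.1665, 0.1665, 0.0000.
ρ = 1.4425; 1.4425 > 1 ⇒ diverges.

no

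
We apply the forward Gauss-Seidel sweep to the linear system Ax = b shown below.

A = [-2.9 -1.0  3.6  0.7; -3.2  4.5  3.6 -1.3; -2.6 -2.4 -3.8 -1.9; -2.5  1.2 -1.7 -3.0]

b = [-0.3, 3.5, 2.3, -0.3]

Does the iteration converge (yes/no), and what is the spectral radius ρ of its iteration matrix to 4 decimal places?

Let D = diag(-2.9, 4.5, -3.8, -3); L, U the strict triangles.
GS T = -(D+L)⁻¹U: row 0 first, T[0,1] = -(-1)/(-2.9) = -0.3448; later rows by forward substitution.
  T[0,:] = [+0.0000, -0.3448, +1.2414, +0.2414]
  T[1,:] = [+0.0000, -0.2452, +0.0828, +0.4605]
  T[2,:] = [+0.0000, +0.3908, -0.9016, -0.9560]
  T[3,:] = [+0.0000, -0.0322, -0.4905, +0.5248]
|roots of det(T-λI)|: 1.2446, 0.7463, 0.1237, 0.0000.
ρ = 1.2446; 1.2446 > 1, so it fails to converge.

no, ρ = 1.2446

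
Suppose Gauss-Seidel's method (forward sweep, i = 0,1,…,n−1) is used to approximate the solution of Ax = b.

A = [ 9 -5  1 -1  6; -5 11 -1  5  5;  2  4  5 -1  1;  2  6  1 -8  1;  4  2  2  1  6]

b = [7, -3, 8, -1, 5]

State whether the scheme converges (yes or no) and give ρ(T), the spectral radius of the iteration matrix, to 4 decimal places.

yes, ρ = 0.9012

Diagonal D = diag(9, 11, 5, -8, 6); L, U strict lower/upper.
T_GS = -(D+L)⁻¹U: row 0 first, T[0,1] = -(-5)/(9) = +0.5556; later rows by forward substitution.
  T[0,:] = [+0.0000  +0.5556  -0.1111  +0.1111  -0.6667]
  T[1,:] = [+0.0000  +0.2525  +0.0404  -0.4040  -0.7576]
  T[2,:] = [+0.0000  -0.4242  +0.0121  +0.4788  +0.6727]
  T[3,:] = [+0.0000  +0.2753  +0.0040  -0.2154  -0.5258]
  T[4,:] = [+0.0000  -0.3590  +0.0559  -0.0631  +0.5604]
moduli |λ_i(T)| = 0.9012, 0.1737, 0.1737, 0.0310, 0.0000.
ρ = 0.9012; 0.9012 < 1, so it converges for any x₀.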